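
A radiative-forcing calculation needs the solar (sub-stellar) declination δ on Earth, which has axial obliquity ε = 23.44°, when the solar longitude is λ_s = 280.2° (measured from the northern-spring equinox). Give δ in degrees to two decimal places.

sin δ = sin ε · sin λ_s = sin 23.44° × sin 280.2° = -0.391502.
δ = arcsin(-0.391502) = -23.05°.

δ = -23.05°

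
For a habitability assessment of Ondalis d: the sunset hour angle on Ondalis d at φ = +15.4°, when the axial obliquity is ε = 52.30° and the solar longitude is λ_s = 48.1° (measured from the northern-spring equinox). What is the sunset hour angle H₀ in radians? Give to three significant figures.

Solar declination: sin δ = sin ε · sin λ_s = sin 52.30° × sin 48.1° = 0.58892, so δ = +36.080°.
cos H₀ = −tan φ · tan δ = −tan(+15.4°) × tan(+36.080°) = -0.2007, so H₀ = 1.7729 rad = 101.58°.

H₀ = 1.77 rad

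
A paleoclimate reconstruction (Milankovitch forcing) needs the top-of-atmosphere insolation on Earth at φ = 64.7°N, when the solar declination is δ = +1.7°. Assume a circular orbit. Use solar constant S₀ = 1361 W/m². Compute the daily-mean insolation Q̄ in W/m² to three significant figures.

cos H₀ = −tan(+64.7°) tan(+1.700°) = -0.0628, H₀ = 1.6336 rad.
Bracket: H₀ sin φ sin δ + cos φ cos δ sin H₀ = 1.6336×0.90408×0.02967 + 0.42736×0.99956×0.99803 = 0.043820 + 0.426330 = 0.470150.
Q̄ = (S₀/π) × [bracket] = (1361/π) × 0.470150 = 203.7 W/m².

Q̄ ≈ 204 W/m²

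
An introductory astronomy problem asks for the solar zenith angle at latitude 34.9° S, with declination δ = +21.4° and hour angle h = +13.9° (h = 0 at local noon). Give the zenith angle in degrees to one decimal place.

θ_z = 57.8°

cos θ_z = sin φ sin δ + cos φ cos δ cos h = -0.208763 + 0.741246 = 0.532483.
θ_z = arccos(0.532483) = 57.8°.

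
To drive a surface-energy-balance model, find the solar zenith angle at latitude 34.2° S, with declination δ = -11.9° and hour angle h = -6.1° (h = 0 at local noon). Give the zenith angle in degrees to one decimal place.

θ_z = 23.0°

cos θ_z = sin φ sin δ + cos φ cos δ cos h = 0.115904 + 0.804723 = 0.920627.
θ_z = arccos(0.920627) = 23.0°.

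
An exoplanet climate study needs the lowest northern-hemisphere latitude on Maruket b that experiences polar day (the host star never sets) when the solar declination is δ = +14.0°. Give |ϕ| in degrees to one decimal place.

Polar day requires cos h₀ = −tan ϕ tan δ ≤ −1, i.e. tan ϕ tan δ ≥ 1.
The boundary is |tan ϕ| · |tan δ| = 1, so |ϕ| = 90° − |δ| = 90° − 14.0° = 76.0° in the northern hemisphere.

|ϕ| = 76.0°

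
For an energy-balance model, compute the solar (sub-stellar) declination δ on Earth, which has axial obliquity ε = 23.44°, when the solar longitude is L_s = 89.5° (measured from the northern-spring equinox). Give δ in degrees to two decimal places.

sin δ = sin ε · sin L_s = sin 23.44° × sin 89.5° = 0.397773.
δ = arcsin(0.397773) = +23.44°.

δ = +23.44°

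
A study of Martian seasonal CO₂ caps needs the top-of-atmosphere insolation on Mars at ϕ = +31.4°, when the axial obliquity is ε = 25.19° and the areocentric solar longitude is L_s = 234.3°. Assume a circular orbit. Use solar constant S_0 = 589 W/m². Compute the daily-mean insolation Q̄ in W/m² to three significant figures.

Q̄ ≈ 101 W/m²

sin δ = sin 25.19° × sin 234.3° = -0.34564, so δ = -20.221°.
cos h₀ = −tan(+31.4°) tan(-20.221°) = 0.2248, h₀ = 1.3440 rad.
Bracket: h₀ sin ϕ sin δ + cos ϕ cos δ sin h₀ = 1.3440×0.52101×-0.34564 + 0.85355×0.93837×0.97440 = -0.242030 + 0.780442 = 0.538412.
Q̄ = (S_0/π) × [bracket] = (589/π) × 0.538412 = 100.9 W/m².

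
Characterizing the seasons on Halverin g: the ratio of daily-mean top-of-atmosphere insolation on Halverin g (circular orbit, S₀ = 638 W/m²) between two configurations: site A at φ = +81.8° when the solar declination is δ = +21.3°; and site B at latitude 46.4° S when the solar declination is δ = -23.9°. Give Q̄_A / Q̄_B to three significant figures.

Q̄_A / Q̄_B ≈ 0.973

— Configuration A (φ=+81.8°):
cos H₀ = −tan(+81.8°) tan(+21.300°) = -2.7056 ≤ −1 ⇒ polar day, H₀ = π.
Bracket: H₀ sin φ sin δ + cos φ cos δ sin H₀ = 3.1416×0.98978×0.36325 + 0.14263×0.93169×0.00000 = 1.129523 + 0.000000 = 1.129523.
Q̄ = (S₀/π) × [bracket] = (638/π) × 1.129523 = 229.39 W/m².
— Configuration B (φ=-46.4°):
cos H₀ = −tan(-46.4°) tan(-23.900°) = -0.4653, H₀ = 2.0548 rad.
Bracket: H₀ sin φ sin δ + cos φ cos δ sin H₀ = 2.0548×-0.72417×-0.40514 + 0.68962×0.91425×0.88513 = 0.602858 + 0.558061 = 1.160919.
Q̄ = (S₀/π) × [bracket] = (638/π) × 1.160919 = 235.76 W/m².
Ratio Q̄_A / Q̄_B = 229.39 / 235.76 = 0.9730.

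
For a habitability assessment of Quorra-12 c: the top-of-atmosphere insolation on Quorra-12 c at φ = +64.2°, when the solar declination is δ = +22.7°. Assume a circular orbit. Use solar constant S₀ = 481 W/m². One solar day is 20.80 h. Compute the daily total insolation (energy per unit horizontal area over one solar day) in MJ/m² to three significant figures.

cos H₀ = −tan(+64.2°) tan(+22.700°) = -0.8653, H₀ = 2.6166 rad.
Bracket: H₀ sin φ sin δ + cos φ cos δ sin H₀ = 2.6166×0.90032×0.38591 + 0.43523×0.92254×0.50123 = 0.909118 + 0.201252 = 1.110370.
Q̄ = (S₀/π) × [bracket] = (481/π) × 1.110370 = 170.01 W/m².
Daily total = Q̄ × 20.80 h × 3600 s/h = 170.01 × 20.80 × 3600 / 10⁶ = 12.73 MJ/m².

12.7 MJ/m²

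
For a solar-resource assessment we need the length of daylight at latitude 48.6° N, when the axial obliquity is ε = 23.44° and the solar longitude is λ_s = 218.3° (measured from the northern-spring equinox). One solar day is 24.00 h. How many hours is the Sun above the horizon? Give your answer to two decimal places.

9.76 h

Solar declination: sin δ = sin ε · sin λ_s = sin 23.44° × sin 218.3° = -0.24654, so δ = -14.273°.
cos H₀ = −tan φ · tan δ = −tan(+48.6°) × tan(-14.273°) = 0.2886, so H₀ = 1.2781 rad = 73.23°.
Daylight = 2H₀/(2π) × 24.00 h = (1.2781/π) × 24.00 = 9.76 h.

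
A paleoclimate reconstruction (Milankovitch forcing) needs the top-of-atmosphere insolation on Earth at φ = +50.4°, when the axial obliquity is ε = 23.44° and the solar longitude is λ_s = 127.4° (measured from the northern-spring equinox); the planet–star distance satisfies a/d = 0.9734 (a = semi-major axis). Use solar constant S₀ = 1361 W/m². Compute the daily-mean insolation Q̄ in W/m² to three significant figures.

Solar declination: sin δ = sin ε · sin λ_s = sin 23.44° × sin 127.4° = 0.31601, so δ = +18.422°.
cos H₀ = −tan(+50.4°) tan(+18.422°) = -0.4026, H₀ = 1.9852 rad.
Bracket: H₀ sin φ sin δ + cos φ cos δ sin H₀ = 1.9852×0.77051×0.31601 + 0.63742×0.94876×0.91537 = 0.483374 + 0.553578 = 1.036952.
Inverse-square distance factor (a/d)² = 0.9734² = 0.947508.
Q̄ = (S₀/π) × 0.947508 × [bracket] = (1361/π) × 0.947508 × 1.036952 = 425.6 W/m².

Q̄ ≈ 426 W/m²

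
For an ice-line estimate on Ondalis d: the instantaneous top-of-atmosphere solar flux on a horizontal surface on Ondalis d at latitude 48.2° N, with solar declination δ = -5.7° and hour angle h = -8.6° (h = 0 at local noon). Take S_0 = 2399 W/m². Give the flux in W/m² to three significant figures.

cos θ_z = sin ϕ sin δ + cos ϕ cos δ cos h = -0.074040 + 0.655780 = 0.581740.
Flux = S_0 · cos θ_z = 2399 × 0.581740 = 1396 W/m².

1.40e+03 W/m²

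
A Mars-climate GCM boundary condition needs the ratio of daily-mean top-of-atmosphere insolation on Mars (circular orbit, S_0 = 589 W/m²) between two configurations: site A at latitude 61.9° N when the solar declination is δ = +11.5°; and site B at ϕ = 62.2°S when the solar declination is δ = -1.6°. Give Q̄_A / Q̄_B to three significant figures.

— Configuration A (ϕ=+61.9°):
cos h₀ = −tan(+61.9°) tan(+11.500°) = -0.3810, h₀ = 1.9617 rad.
Bracket: h₀ sin ϕ sin δ + cos ϕ cos δ sin h₀ = 1.9617×0.88213×0.19937 + 0.47101×0.97992×0.92456 = 0.345005 + 0.426733 = 0.771738.
Q̄ = (S_0/π) × [bracket] = (589/π) × 0.771738 = 144.69 W/m².
— Configuration B (ϕ=-62.2°):
cos h₀ = −tan(-62.2°) tan(-1.600°) = -0.0530, h₀ = 1.6238 rad.
Bracket: h₀ sin ϕ sin δ + cos ϕ cos δ sin h₀ = 1.6238×-0.88458×-0.02792 + 0.46639×0.99961×0.99860 = 0.040104 + 0.465555 = 0.505659.
Q̄ = (S_0/π) × [bracket] = (589/π) × 0.505659 = 94.803 W/m².
Ratio Q̄_A / Q̄_B = 144.69 / 94.803 = 1.526.

Q̄_A / Q̄_B ≈ 1.53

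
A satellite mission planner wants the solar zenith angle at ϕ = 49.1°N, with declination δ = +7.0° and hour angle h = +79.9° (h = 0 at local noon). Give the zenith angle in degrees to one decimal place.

cos θ_z = sin ϕ sin δ + cos ϕ cos δ cos h = 0.092115 + 0.113964 = 0.206079.
θ_z = arccos(0.206079) = 78.1°.

θ_z = 78.1°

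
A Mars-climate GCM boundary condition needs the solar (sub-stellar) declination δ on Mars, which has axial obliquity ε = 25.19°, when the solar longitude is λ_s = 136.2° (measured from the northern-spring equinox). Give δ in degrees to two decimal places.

sin δ = sin ε · sin λ_s = sin 25.19° × sin 136.2° = 0.294591.
δ = arcsin(0.294591) = +17.13°.

δ = +17.13°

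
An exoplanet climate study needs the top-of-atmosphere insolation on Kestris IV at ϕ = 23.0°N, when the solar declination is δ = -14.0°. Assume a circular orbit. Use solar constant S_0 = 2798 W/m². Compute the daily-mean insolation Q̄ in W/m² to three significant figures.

Q̄ ≈ 668 W/m²

cos h₀ = −tan(+23.0°) tan(-14.000°) = 0.1058, h₀ = 1.4648 rad.
Bracket: h₀ sin ϕ sin δ + cos ϕ cos δ sin h₀ = 1.4648×0.39073×-0.24192 + 0.92050×0.97030×0.99438 = -0.138461 + 0.888142 = 0.749681.
Q̄ = (S_0/π) × [bracket] = (2798/π) × 0.749681 = 667.7 W/m².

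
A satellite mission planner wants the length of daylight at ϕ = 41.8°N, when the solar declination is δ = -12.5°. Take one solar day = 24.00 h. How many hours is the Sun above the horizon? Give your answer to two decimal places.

10.48 h

cos h₀ = −tan ϕ · tan δ = −tan(+41.8°) × tan(-12.500°) = 0.1982, so h₀ = 1.3713 rad = 78.57°.
Daylight = 2h₀/(2π) × 24.00 h = (1.3713/π) × 24.00 = 10.48 h.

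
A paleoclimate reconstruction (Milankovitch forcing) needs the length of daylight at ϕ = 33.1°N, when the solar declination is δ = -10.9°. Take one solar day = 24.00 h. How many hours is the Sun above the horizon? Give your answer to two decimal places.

11.04 h

cos h₀ = −tan ϕ · tan δ = −tan(+33.1°) × tan(-10.900°) = 0.1255, so h₀ = 1.4449 rad = 82.79°.
Daylight = 2h₀/(2π) × 24.00 h = (1.4449/π) × 24.00 = 11.04 h.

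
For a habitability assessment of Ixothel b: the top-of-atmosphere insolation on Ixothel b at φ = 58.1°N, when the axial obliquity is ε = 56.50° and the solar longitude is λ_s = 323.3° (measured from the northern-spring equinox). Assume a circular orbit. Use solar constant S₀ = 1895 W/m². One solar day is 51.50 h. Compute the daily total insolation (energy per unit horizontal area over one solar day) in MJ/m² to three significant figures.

1.03 MJ/m²

Solar declination: sin δ = sin ε · sin λ_s = sin 56.50° × sin 323.3° = -0.49835, so δ = -29.891°.
cos H₀ = −tan(+58.1°) tan(-29.891°) = 0.9235, H₀ = 0.3937 rad.
Bracket: H₀ sin φ sin δ + cos φ cos δ sin H₀ = 0.3937×0.84897×-0.49835 + 0.52844×0.86698×0.38365 = -0.166568 + 0.175768 = 0.009200.
Q̄ = (S₀/π) × [bracket] = (1895/π) × 0.009200 = 5.5494 W/m².
Daily total = Q̄ × 51.50 h × 3600 s/h = 5.5494 × 51.50 × 3600 / 10⁶ = 1.029 MJ/m².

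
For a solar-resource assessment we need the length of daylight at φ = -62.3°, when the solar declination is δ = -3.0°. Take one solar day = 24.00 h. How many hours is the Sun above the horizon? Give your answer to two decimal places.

12.76 h

cos H₀ = −tan φ · tan δ = −tan(-62.3°) × tan(-3.000°) = -0.0998, so H₀ = 1.6708 rad = 95.73°.
Daylight = 2H₀/(2π) × 24.00 h = (1.6708/π) × 24.00 = 12.76 h.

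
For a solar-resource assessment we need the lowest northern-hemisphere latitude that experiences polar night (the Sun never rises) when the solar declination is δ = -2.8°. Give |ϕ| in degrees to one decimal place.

|ϕ| = 87.2°

Polar night requires cos h₀ = −tan ϕ tan δ ≥ 1, i.e. tan ϕ tan δ ≤ −1.
The boundary is |tan ϕ| · |tan δ| = 1, so |ϕ| = 90° − |δ| = 90° − 2.8° = 87.2° in the northern hemisphere.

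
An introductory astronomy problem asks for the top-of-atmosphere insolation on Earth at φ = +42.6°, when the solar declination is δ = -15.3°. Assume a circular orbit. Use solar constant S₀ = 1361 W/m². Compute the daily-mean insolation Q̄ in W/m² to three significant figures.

cos H₀ = −tan(+42.6°) tan(-15.300°) = 0.2516, H₀ = 1.3165 rad.
Bracket: H₀ sin φ sin δ + cos φ cos δ sin H₀ = 1.3165×0.67688×-0.26387 + 0.73610×0.96456×0.96784 = -0.235138 + 0.687179 = 0.452041.
Q̄ = (S₀/π) × [bracket] = (1361/π) × 0.452041 = 195.8 W/m².

Q̄ ≈ 196 W/m²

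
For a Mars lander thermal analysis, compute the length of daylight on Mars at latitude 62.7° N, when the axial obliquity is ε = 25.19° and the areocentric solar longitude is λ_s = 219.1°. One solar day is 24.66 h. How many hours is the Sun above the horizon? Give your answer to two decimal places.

7.85 h

sin δ = sin 25.19° × sin 219.1° = -0.26843, so δ = -15.571°.
cos H₀ = −tan φ · tan δ = −tan(+62.7°) × tan(-15.571°) = 0.5399, so H₀ = 1.0005 rad = 57.32°.
Daylight = 2H₀/(2π) × 24.66 h = (1.0005/π) × 24.66 = 7.85 h.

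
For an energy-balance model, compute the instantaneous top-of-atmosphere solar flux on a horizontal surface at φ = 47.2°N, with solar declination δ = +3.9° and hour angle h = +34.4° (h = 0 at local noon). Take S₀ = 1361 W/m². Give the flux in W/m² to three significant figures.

cos θ_z = sin φ sin δ + cos φ cos δ cos h = 0.049905 + 0.559318 = 0.609223.
Flux = S₀ · cos θ_z = 1361 × 0.609223 = 829.2 W/m².

829 W/m²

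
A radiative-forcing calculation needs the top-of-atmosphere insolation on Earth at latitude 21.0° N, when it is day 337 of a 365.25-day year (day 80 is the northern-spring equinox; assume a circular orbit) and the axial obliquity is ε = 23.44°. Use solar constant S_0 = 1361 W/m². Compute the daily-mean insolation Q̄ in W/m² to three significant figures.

Solar longitude: L_s = 360° × (337 − 80)/365.25 = 253.306°.
sin δ = sin 23.44° × sin 253.306° = -0.38102, so δ = -22.397°.
cos h₀ = −tan(+21.0°) tan(-22.397°) = 0.1582, h₀ = 1.4119 rad.
Bracket: h₀ sin ϕ sin δ + cos ϕ cos δ sin h₀ = 1.4119×0.35837×-0.38102 + 0.93358×0.92457×0.98741 = -0.192789 + 0.852293 = 0.659504.
Q̄ = (S_0/π) × [bracket] = (1361/π) × 0.659504 = 285.7 W/m².

Q̄ ≈ 286 W/m²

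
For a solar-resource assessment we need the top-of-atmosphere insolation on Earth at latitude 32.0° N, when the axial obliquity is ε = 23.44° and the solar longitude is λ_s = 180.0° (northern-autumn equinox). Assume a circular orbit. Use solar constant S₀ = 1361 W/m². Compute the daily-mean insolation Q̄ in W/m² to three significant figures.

Q̄ ≈ 367 W/m²

Solar declination: sin δ = sin ε · sin λ_s = sin 23.44° × sin 180.0° = 0.00000, so δ = +0.000°.
cos H₀ = −tan(+32.0°) tan(+0.000°) = -0.0000, H₀ = 1.5708 rad.
Bracket: H₀ sin φ sin δ + cos φ cos δ sin H₀ = 1.5708×0.52992×0.00000 + 0.84805×1.00000×1.00000 = 0.000000 + 0.848050 = 0.848050.
Q̄ = (S₀/π) × [bracket] = (1361/π) × 0.848050 = 367.4 W/m².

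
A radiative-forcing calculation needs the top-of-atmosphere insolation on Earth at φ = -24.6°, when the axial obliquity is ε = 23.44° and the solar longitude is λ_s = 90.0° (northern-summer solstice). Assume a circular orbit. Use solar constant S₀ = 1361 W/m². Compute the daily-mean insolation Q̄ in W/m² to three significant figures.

Q̄ ≈ 256 W/m²

Solar declination: sin δ = sin ε · sin λ_s = sin 23.44° × sin 90.0° = 0.39779, so δ = +23.440°.
cos H₀ = −tan(-24.6°) tan(+23.440°) = 0.1985, H₀ = 1.3710 rad.
Bracket: H₀ sin φ sin δ + cos φ cos δ sin H₀ = 1.3710×-0.41628×0.39779 + 0.90924×0.91748×0.98010 = -0.227027 + 0.817609 = 0.590582.
Q̄ = (S₀/π) × [bracket] = (1361/π) × 0.590582 = 255.9 W/m².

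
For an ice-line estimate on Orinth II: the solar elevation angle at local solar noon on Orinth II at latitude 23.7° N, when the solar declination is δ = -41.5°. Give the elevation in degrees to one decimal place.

24.8°

At local noon the hour angle is zero, so the zenith angle equals |ϕ − δ| = |+23.7° − (-41.500°)| = 65.200°.
Elevation = 90° − 65.200° = 24.8°.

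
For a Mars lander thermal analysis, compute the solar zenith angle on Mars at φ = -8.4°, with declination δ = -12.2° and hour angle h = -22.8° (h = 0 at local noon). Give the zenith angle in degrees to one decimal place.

cos θ_z = sin φ sin δ + cos φ cos δ cos h = 0.030871 + 0.891378 = 0.922249.
θ_z = arccos(0.922249) = 22.7°.

θ_z = 22.7°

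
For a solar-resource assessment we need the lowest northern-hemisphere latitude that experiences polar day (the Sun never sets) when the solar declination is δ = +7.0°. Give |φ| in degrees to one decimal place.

Polar day requires cos H₀ = −tan φ tan δ ≤ −1, i.e. tan φ tan δ ≥ 1.
The boundary is |tan φ| · |tan δ| = 1, so |φ| = 90° − |δ| = 90° − 7.0° = 83.0° in the northern hemisphere.

|φ| = 83.0°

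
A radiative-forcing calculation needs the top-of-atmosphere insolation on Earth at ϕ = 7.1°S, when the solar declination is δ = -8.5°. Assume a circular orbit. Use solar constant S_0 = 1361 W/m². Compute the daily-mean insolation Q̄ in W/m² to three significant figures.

Q̄ ≈ 438 W/m²

cos h₀ = −tan(-7.1°) tan(-8.500°) = -0.0186, h₀ = 1.5894 rad.
Bracket: h₀ sin ϕ sin δ + cos ϕ cos δ sin h₀ = 1.5894×-0.12360×-0.14781 + 0.99233×0.98902×0.99983 = 0.029037 + 0.981267 = 1.010304.
Q̄ = (S_0/π) × [bracket] = (1361/π) × 1.010304 = 437.7 W/m².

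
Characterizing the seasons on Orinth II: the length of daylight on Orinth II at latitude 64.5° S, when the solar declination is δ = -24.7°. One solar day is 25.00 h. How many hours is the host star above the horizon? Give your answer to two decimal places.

22.87 h

cos h₀ = −tan ϕ · tan δ = −tan(-64.5°) × tan(-24.700°) = -0.9643, so h₀ = 2.8736 rad = 164.64°.
Daylight = 2h₀/(2π) × 25.00 h = (2.8736/π) × 25.00 = 22.87 h.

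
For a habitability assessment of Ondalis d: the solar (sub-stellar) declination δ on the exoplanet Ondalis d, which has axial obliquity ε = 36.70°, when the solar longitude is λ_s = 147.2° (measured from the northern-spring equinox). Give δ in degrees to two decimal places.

sin δ = sin ε · sin λ_s = sin 36.70° × sin 147.2° = 0.323738.
δ = arcsin(0.323738) = +18.89°.

δ = +18.89°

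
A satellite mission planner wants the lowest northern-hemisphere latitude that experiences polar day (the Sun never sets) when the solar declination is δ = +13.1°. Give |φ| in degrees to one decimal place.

Polar day requires cos H₀ = −tan φ tan δ ≤ −1, i.e. tan φ tan δ ≥ 1.
The boundary is |tan φ| · |tan δ| = 1, so |φ| = 90° − |δ| = 90° − 13.1° = 76.9° in the northern hemisphere.

|φ| = 76.9°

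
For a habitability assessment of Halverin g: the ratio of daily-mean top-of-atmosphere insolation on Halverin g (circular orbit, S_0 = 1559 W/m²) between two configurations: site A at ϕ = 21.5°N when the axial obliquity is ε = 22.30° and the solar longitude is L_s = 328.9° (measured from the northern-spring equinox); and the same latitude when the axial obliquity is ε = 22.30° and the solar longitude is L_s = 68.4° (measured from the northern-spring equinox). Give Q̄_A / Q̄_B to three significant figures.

— Configuration A (ϕ=+21.5°):
Solar declination: sin δ = sin ε · sin L_s = sin 22.30° × sin 328.9° = -0.19600, so δ = -11.303°.
cos h₀ = −tan(+21.5°) tan(-11.303°) = 0.0787, h₀ = 1.4920 rad.
Bracket: h₀ sin ϕ sin δ + cos ϕ cos δ sin h₀ = 1.4920×0.36650×-0.19600 + 0.93042×0.98060×0.99690 = -0.107176 + 0.909542 = 0.802366.
Q̄ = (S_0/π) × [bracket] = (1559/π) × 0.802366 = 398.17 W/m².
— Configuration B (ϕ=+21.5°):
Solar declination: sin δ = sin ε · sin L_s = sin 22.30° × sin 68.4° = 0.35281, so δ = +20.659°.
cos h₀ = −tan(+21.5°) tan(+20.659°) = -0.1485, h₀ = 1.7199 rad.
Bracket: h₀ sin ϕ sin δ + cos ϕ cos δ sin h₀ = 1.7199×0.36650×0.35281 + 0.93042×0.93570×0.98891 = 0.222391 + 0.860939 = 1.083330.
Q̄ = (S_0/π) × [bracket] = (1559/π) × 1.083330 = 537.60 W/m².
Ratio Q̄_A / Q̄_B = 398.17 / 537.60 = 0.7406.

Q̄_A / Q̄_B ≈ 0.741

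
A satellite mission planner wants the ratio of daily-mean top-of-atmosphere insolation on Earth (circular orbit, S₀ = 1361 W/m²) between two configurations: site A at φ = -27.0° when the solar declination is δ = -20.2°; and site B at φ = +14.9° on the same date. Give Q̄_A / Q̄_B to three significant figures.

— Configuration A (φ=-27.0°):
cos H₀ = −tan(-27.0°) tan(-20.200°) = -0.1875, H₀ = 1.7594 rad.
Bracket: H₀ sin φ sin δ + cos φ cos δ sin H₀ = 1.7594×-0.45399×-0.34530 + 0.89101×0.93849×0.98227 = 0.275808 + 0.821378 = 1.097186.
Q̄ = (S₀/π) × [bracket] = (1361/π) × 1.097186 = 475.32 W/m².
— Configuration B (φ=+14.9°):
cos H₀ = −tan(+14.9°) tan(-20.200°) = 0.0979, H₀ = 1.4727 rad.
Bracket: H₀ sin φ sin δ + cos φ cos δ sin H₀ = 1.4727×0.25713×-0.34530 + 0.96638×0.93849×0.99520 = -0.130757 + 0.902585 = 0.771828.
Q̄ = (S₀/π) × [bracket] = (1361/π) × 0.771828 = 334.37 W/m².
Ratio Q̄_A / Q̄_B = 475.32 / 334.37 = 1.422.

Q̄_A / Q̄_B ≈ 1.42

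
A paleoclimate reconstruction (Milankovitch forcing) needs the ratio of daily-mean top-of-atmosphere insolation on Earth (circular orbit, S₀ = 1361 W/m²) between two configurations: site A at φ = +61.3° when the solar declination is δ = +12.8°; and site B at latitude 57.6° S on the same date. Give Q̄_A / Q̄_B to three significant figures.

— Configuration A (φ=+61.3°):
cos H₀ = −tan(+61.3°) tan(+12.800°) = -0.4150, H₀ = 1.9987 rad.
Bracket: H₀ sin φ sin δ + cos φ cos δ sin H₀ = 1.9987×0.87715×0.22155 + 0.48022×0.97515×0.90983 = 0.388413 + 0.426061 = 0.814474.
Q̄ = (S₀/π) × [bracket] = (1361/π) × 0.814474 = 352.85 W/m².
— Configuration B (φ=-57.6°):
cos H₀ = −tan(-57.6°) tan(+12.800°) = 0.3580, H₀ = 1.2047 rad.
Bracket: H₀ sin φ sin δ + cos φ cos δ sin H₀ = 1.2047×-0.84433×0.22155 + 0.53583×0.97515×0.93372 = -0.225353 + 0.487882 = 0.262529.
Q̄ = (S₀/π) × [bracket] = (1361/π) × 0.262529 = 113.73 W/m².
Ratio Q̄_A / Q̄_B = 352.85 / 113.73 = 3.103.

Q̄_A / Q̄_B ≈ 3.10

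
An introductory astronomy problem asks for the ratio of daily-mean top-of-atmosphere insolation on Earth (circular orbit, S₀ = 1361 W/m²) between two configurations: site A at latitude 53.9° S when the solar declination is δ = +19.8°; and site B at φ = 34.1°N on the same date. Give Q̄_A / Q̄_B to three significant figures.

Q̄_A / Q̄_B ≈ 0.176

— Configuration A (φ=-53.9°):
cos H₀ = −tan(-53.9°) tan(+19.800°) = 0.4937, H₀ = 1.0544 rad.
Bracket: H₀ sin φ sin δ + cos φ cos δ sin H₀ = 1.0544×-0.80799×0.33874 + 0.58920×0.94088×0.86962 = -0.288588 + 0.482088 = 0.193500.
Q̄ = (S₀/π) × [bracket] = (1361/π) × 0.193500 = 83.828 W/m².
— Configuration B (φ=+34.1°):
cos H₀ = −tan(+34.1°) tan(+19.800°) = -0.2438, H₀ = 1.8170 rad.
Bracket: H₀ sin φ sin δ + cos φ cos δ sin H₀ = 1.8170×0.56064×0.33874 + 0.82806×0.94088×0.96984 = 0.345069 + 0.755607 = 1.100676.
Q̄ = (S₀/π) × [bracket] = (1361/π) × 1.100676 = 476.83 W/m².
Ratio Q̄_A / Q̄_B = 83.828 / 476.83 = 0.1758.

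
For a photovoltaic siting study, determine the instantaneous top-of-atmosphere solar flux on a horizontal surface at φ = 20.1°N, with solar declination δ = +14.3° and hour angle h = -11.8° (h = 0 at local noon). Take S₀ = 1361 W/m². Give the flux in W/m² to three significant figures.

1.33e+03 W/m²

cos θ_z = sin φ sin δ + cos φ cos δ cos h = 0.084884 + 0.890766 = 0.975650.
Flux = S₀ · cos θ_z = 1361 × 0.975650 = 1328 W/m².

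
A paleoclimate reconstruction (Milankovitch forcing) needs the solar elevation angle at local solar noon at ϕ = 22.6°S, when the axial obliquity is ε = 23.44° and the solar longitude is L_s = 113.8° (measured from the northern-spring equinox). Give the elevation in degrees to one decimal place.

46.1°

Solar declination: sin δ = sin ε · sin L_s = sin 23.44° × sin 113.8° = 0.36396, so δ = +21.344°.
At local noon the hour angle is zero, so the zenith angle equals |ϕ − δ| = |-22.6° − (+21.344°)| = 43.944°.
Elevation = 90° − 43.944° = 46.1°.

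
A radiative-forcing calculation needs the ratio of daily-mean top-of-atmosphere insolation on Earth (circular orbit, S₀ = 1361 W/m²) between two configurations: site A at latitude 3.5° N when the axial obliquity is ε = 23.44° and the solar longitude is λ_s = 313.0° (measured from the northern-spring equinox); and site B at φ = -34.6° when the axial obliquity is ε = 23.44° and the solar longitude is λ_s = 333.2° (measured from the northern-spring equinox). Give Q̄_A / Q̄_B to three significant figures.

Q̄_A / Q̄_B ≈ 0.950

— Configuration A (φ=+3.5°):
Solar declination: sin δ = sin ε · sin λ_s = sin 23.44° × sin 313.0° = -0.29092, so δ = -16.913°.
cos H₀ = −tan(+3.5°) tan(-16.913°) = 0.0186, H₀ = 1.5522 rad.
Bracket: H₀ sin φ sin δ + cos φ cos δ sin H₀ = 1.5522×0.06105×-0.29092 + 0.99813×0.95675×0.99983 = -0.027568 + 0.954799 = 0.927231.
Q̄ = (S₀/π) × [bracket] = (1361/π) × 0.927231 = 401.69 W/m².
— Configuration B (φ=-34.6°):
Solar declination: sin δ = sin ε · sin λ_s = sin 23.44° × sin 333.2° = -0.17935, so δ = -10.332°.
cos H₀ = −tan(-34.6°) tan(-10.332°) = -0.1258, H₀ = 1.6969 rad.
Bracket: H₀ sin φ sin δ + cos φ cos δ sin H₀ = 1.6969×-0.56784×-0.17935 + 0.82314×0.98378×0.99206 = 0.172816 + 0.803359 = 0.976175.
Q̄ = (S₀/π) × [bracket] = (1361/π) × 0.976175 = 422.90 W/m².
Ratio Q̄_A / Q̄_B = 401.69 / 422.90 = 0.9498.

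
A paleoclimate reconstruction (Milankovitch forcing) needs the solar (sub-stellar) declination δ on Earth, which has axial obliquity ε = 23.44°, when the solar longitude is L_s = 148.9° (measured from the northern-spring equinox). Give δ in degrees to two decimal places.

sin δ = sin ε · sin L_s = sin 23.44° × sin 148.9° = 0.205471.
δ = arcsin(0.205471) = +11.86°.

δ = +11.86°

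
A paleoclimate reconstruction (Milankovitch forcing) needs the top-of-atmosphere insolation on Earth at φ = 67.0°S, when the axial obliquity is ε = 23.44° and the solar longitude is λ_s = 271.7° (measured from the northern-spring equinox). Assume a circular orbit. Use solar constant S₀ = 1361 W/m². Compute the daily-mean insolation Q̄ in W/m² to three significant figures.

Q̄ ≈ 498 W/m²

Solar declination: sin δ = sin ε · sin λ_s = sin 23.44° × sin 271.7° = -0.39761, so δ = -23.429°.
cos H₀ = −tan(-67.0°) tan(-23.429°) = -1.0209 ≤ −1 ⇒ polar day, H₀ = π.
Bracket: H₀ sin φ sin δ + cos φ cos δ sin H₀ = 3.1416×-0.92050×-0.39761 + 0.39073×0.91755×0.00000 = 1.149826 + 0.000000 = 1.149826.
Q̄ = (S₀/π) × [bracket] = (1361/π) × 1.149826 = 498.1 W/m².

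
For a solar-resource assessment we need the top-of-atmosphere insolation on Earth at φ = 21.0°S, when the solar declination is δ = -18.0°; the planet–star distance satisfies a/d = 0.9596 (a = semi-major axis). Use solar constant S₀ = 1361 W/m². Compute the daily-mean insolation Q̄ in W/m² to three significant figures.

Q̄ ≈ 426 W/m²

cos H₀ = −tan(-21.0°) tan(-18.000°) = -0.1247, H₀ = 1.6958 rad.
Bracket: H₀ sin φ sin δ + cos φ cos δ sin H₀ = 1.6958×-0.35837×-0.30902 + 0.93358×0.95106×0.99219 = 0.187799 + 0.880956 = 1.068755.
Inverse-square distance factor (a/d)² = 0.9596² = 0.920832.
Q̄ = (S₀/π) × 0.920832 × [bracket] = (1361/π) × 0.920832 × 1.068755 = 426.4 W/m².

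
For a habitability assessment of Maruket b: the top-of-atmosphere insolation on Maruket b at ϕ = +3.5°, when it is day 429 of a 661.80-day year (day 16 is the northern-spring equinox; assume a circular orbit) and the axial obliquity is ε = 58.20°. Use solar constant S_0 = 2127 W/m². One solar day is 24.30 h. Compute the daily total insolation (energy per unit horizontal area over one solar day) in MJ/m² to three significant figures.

Solar longitude: L_s = 360° × (429 − 16)/661.80 = 224.660°.
sin δ = sin 58.20° × sin 224.660° = -0.59739, so δ = -36.683°.
cos h₀ = −tan(+3.5°) tan(-36.683°) = 0.0456, h₀ = 1.5252 rad.
Bracket: h₀ sin ϕ sin δ + cos ϕ cos δ sin h₀ = 1.5252×0.06105×-0.59739 + 0.99813×0.80195×0.99896 = -0.055625 + 0.799618 = 0.743993.
Q̄ = (S_0/π) × [bracket] = (2127/π) × 0.743993 = 503.72 W/m².
Daily total = Q̄ × 24.30 h × 3600 s/h = 503.72 × 24.30 × 3600 / 10⁶ = 44.07 MJ/m².

44.1 MJ/m²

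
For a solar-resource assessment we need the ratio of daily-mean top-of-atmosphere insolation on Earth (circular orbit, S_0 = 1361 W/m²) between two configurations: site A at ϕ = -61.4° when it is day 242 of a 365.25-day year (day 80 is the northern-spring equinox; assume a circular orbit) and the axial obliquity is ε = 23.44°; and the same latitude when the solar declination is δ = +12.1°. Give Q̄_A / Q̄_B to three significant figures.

— Configuration A (ϕ=-61.4°):
Solar longitude: L_s = 360° × (242 − 80)/365.25 = 159.671°.
sin δ = sin 23.44° × sin 159.671° = 0.13819, so δ = +7.943°.
cos h₀ = −tan(-61.4°) tan(+7.943°) = 0.2559, h₀ = 1.3120 rad.
Bracket: h₀ sin ϕ sin δ + cos ϕ cos δ sin h₀ = 1.3120×-0.87798×0.13819 + 0.47869×0.99041×0.96670 = -0.159182 + 0.458312 = 0.299130.
Q̄ = (S_0/π) × [bracket] = (1361/π) × 0.299130 = 129.59 W/m².
— Configuration B (ϕ=-61.4°):
cos h₀ = −tan(-61.4°) tan(+12.100°) = 0.3932, h₀ = 1.1667 rad.
Bracket: h₀ sin ϕ sin δ + cos ϕ cos δ sin h₀ = 1.1667×-0.87798×0.20962 + 0.47869×0.97778×0.91945 = -0.214722 + 0.430352 = 0.215630.
Q̄ = (S_0/π) × [bracket] = (1361/π) × 0.215630 = 93.415 W/m².
Ratio Q̄_A / Q̄_B = 129.59 / 93.415 = 1.387.

Q̄_A / Q̄_B ≈ 1.39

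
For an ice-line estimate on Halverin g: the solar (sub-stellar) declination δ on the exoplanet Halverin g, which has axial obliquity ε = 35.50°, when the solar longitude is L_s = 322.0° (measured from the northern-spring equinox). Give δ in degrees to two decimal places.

δ = -20.95°

sin δ = sin ε · sin L_s = sin 35.50° × sin 322.0° = -0.357516.
δ = arcsin(-0.357516) = -20.95°.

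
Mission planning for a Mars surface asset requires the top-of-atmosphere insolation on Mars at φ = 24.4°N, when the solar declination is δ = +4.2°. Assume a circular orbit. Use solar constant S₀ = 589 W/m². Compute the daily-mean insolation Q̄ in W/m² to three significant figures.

cos H₀ = −tan(+24.4°) tan(+4.200°) = -0.0333, H₀ = 1.6041 rad.
Bracket: H₀ sin φ sin δ + cos φ cos δ sin H₀ = 1.6041×0.41310×0.07324 + 0.91068×0.99731×0.99945 = 0.048533 + 0.907731 = 0.956264.
Q̄ = (S₀/π) × [bracket] = (589/π) × 0.956264 = 179.3 W/m².

Q̄ ≈ 179 W/m²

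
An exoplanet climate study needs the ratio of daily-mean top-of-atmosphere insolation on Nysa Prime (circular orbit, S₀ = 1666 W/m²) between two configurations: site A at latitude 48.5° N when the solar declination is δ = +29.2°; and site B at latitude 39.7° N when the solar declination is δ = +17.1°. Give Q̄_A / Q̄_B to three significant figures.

Q̄_A / Q̄_B ≈ 1.21

— Configuration A (φ=+48.5°):
cos H₀ = −tan(+48.5°) tan(+29.200°) = -0.6317, H₀ = 2.2545 rad.
Bracket: H₀ sin φ sin δ + cos φ cos δ sin H₀ = 2.2545×0.74896×0.48786 + 0.66262×0.87292×0.77521 = 0.823766 + 0.448393 = 1.272159.
Q̄ = (S₀/π) × [bracket] = (1666/π) × 1.272159 = 674.63 W/m².
— Configuration B (φ=+39.7°):
cos H₀ = −tan(+39.7°) tan(+17.100°) = -0.2554, H₀ = 1.8291 rad.
Bracket: H₀ sin φ sin δ + cos φ cos δ sin H₀ = 1.8291×0.63877×0.29404 + 0.76940×0.95579×0.96683 = 0.343549 + 0.710992 = 1.054541.
Q̄ = (S₀/π) × [bracket] = (1666/π) × 1.054541 = 559.23 W/m².
Ratio Q̄_A / Q̄_B = 674.63 / 559.23 = 1.206.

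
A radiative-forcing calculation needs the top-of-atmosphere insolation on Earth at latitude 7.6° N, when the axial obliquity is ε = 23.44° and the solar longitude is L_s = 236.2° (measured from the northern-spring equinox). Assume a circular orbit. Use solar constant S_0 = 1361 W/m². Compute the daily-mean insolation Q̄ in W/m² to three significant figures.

Solar declination: sin δ = sin ε · sin L_s = sin 23.44° × sin 236.2° = -0.33056, so δ = -19.303°.
cos h₀ = −tan(+7.6°) tan(-19.303°) = 0.0467, h₀ = 1.5240 rad.
Bracket: h₀ sin ϕ sin δ + cos ϕ cos δ sin h₀ = 1.5240×0.13226×-0.33056 + 0.99122×0.94379×0.99891 = -0.066629 + 0.934484 = 0.867855.
Q̄ = (S_0/π) × [bracket] = (1361/π) × 0.867855 = 376.0 W/m².

Q̄ ≈ 376 W/m²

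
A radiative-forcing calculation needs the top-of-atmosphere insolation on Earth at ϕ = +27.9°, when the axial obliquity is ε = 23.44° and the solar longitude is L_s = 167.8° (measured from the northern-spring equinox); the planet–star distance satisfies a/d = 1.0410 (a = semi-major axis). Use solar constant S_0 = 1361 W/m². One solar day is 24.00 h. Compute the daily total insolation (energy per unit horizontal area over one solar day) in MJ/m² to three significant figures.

Solar declination: sin δ = sin ε · sin L_s = sin 23.44° × sin 167.8° = 0.08406, so δ = +4.822°.
cos h₀ = −tan(+27.9°) tan(+4.822°) = -0.0447, h₀ = 1.6155 rad.
Bracket: h₀ sin ϕ sin δ + cos ϕ cos δ sin h₀ = 1.6155×0.46793×0.08406 + 0.88377×0.99646×0.99900 = 0.063544 + 0.879761 = 0.943305.
Inverse-square distance factor (a/d)² = 1.0410² = 1.083681.
Q̄ = (S_0/π) × 1.083681 × [bracket] = (1361/π) × 1.083681 × 0.943305 = 442.86 W/m².
Daily total = Q̄ × 24.00 h × 3600 s/h = 442.86 × 24.00 × 3600 / 10⁶ = 38.26 MJ/m².

38.3 MJ/m²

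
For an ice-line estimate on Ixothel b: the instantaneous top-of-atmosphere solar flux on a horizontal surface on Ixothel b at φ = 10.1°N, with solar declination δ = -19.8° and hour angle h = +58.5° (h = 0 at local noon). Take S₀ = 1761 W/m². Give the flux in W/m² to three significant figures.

748 W/m²

cos θ_z = sin φ sin δ + cos φ cos δ cos h = -0.059403 + 0.483990 = 0.424587.
Flux = S₀ · cos θ_z = 1761 × 0.424587 = 747.7 W/m².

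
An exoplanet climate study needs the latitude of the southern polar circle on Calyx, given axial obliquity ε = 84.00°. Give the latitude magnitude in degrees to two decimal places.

6.00°

The polar circle is the lowest latitude that experiences at least one full rotation of continuous darkness at the northern-summer solstice; it lies at |φ| = 90° − ε = 90° − 84.00° = 6.00°.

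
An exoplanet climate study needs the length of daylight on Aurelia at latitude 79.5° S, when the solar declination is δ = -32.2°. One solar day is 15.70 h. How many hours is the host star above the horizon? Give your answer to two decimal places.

15.70 h

Sunrise equation: cos H₀ = −tan φ · tan δ = -3.3977 ≤ −1, so the host star never sets (polar day) and H₀ = π.
Daylight = 2H₀/(2π) × 15.70 h = (3.1416/π) × 15.70 = 15.70 h.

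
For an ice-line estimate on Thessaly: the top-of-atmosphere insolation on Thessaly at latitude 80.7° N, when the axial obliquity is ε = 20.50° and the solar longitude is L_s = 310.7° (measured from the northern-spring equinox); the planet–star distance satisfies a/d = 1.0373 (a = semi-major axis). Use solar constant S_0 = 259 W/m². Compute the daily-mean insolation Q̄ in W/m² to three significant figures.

Solar declination: sin δ = sin ε · sin L_s = sin 20.50° × sin 310.7° = -0.26550, so δ = -15.397°.
cos h₀ = −tan(+80.7°) tan(-15.397°) = 1.6817 ≥ 1 ⇒ polar night, h₀ = 0 and Q̄ = 0.
Inverse-square distance factor (a/d)² = 1.0373² = 1.075991.

Q̄ ≈ 0.00 W/m²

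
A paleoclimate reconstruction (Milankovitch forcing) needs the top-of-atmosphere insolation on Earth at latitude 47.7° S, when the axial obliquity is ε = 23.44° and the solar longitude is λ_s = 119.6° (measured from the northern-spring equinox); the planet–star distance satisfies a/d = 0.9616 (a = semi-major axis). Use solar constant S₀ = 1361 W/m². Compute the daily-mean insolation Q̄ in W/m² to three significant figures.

Q̄ ≈ 113 W/m²

Solar declination: sin δ = sin ε · sin λ_s = sin 23.44° × sin 119.6° = 0.34588, so δ = +20.235°.
cos H₀ = −tan(-47.7°) tan(+20.235°) = 0.4051, H₀ = 1.1537 rad.
Bracket: H₀ sin φ sin δ + cos φ cos δ sin H₀ = 1.1537×-0.73963×0.34588 + 0.67301×0.93828×0.91427 = -0.295143 + 0.577336 = 0.282193.
Inverse-square distance factor (a/d)² = 0.9616² = 0.924675.
Q̄ = (S₀/π) × 0.924675 × [bracket] = (1361/π) × 0.924675 × 0.282193 = 113.0 W/m².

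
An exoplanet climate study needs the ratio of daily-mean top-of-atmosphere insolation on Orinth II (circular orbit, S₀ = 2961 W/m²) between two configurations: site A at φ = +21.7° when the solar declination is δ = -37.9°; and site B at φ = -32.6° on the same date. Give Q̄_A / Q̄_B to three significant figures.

— Configuration A (φ=+21.7°):
cos H₀ = −tan(+21.7°) tan(-37.900°) = 0.3098, H₀ = 1.2558 rad.
Bracket: H₀ sin φ sin δ + cos φ cos δ sin H₀ = 1.2558×0.36975×-0.61429 + 0.92913×0.78908×0.95080 = -0.285235 + 0.697087 = 0.411852.
Q̄ = (S₀/π) × [bracket] = (2961/π) × 0.411852 = 388.18 W/m².
— Configuration B (φ=-32.6°):
cos H₀ = −tan(-32.6°) tan(-37.900°) = -0.4979, H₀ = 2.0919 rad.
Bracket: H₀ sin φ sin δ + cos φ cos δ sin H₀ = 2.0919×-0.53877×-0.61429 + 0.84245×0.78908×0.86726 = 0.692337 + 0.576520 = 1.268857.
Q̄ = (S₀/π) × [bracket] = (2961/π) × 1.268857 = 1195.9 W/m².
Ratio Q̄_A / Q̄_B = 388.18 / 1195.9 = 0.3246.

Q̄_A / Q̄_B ≈ 0.325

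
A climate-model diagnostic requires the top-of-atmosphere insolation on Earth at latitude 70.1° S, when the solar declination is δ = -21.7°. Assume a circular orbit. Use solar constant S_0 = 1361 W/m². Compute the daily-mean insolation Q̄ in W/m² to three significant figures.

Q̄ ≈ 473 W/m²

cos h₀ = −tan(-70.1°) tan(-21.700°) = -1.0993 ≤ −1 ⇒ polar day, h₀ = π.
Bracket: h₀ sin ϕ sin δ + cos ϕ cos δ sin h₀ = 3.1416×-0.94029×-0.36975 + 0.34038×0.92913×0.00000 = 1.092247 + 0.000000 = 1.092247.
Q̄ = (S_0/π) × [bracket] = (1361/π) × 1.092247 = 473.2 W/m².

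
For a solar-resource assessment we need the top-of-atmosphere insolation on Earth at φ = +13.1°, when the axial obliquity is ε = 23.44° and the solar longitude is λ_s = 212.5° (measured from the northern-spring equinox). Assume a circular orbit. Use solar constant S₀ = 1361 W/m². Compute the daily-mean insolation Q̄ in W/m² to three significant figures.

Q̄ ≈ 380 W/m²

Solar declination: sin δ = sin ε · sin λ_s = sin 23.44° × sin 212.5° = -0.21373, so δ = -12.341°.
cos H₀ = −tan(+13.1°) tan(-12.341°) = 0.0509, H₀ = 1.5199 rad.
Bracket: H₀ sin φ sin δ + cos φ cos δ sin H₀ = 1.5199×0.22665×-0.21373 + 0.97398×0.97689×0.99870 = -0.073627 + 0.950234 = 0.876607.
Q̄ = (S₀/π) × [bracket] = (1361/π) × 0.876607 = 379.8 W/m².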